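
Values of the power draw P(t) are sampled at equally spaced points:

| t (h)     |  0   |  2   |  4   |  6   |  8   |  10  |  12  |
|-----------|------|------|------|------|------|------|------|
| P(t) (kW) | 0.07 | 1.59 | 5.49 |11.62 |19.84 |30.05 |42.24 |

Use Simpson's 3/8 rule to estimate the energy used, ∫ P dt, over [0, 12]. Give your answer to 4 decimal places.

h = 2, n = 6.
(3h/8)·[y₀ + 3y₁ + 3y₂ + 2y₃ + 3y₄ + 3y₅ + y₆] = 0.75·(236.46) = 177.3450.

177.3450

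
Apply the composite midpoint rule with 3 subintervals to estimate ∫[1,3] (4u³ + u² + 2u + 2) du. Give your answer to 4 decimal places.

98.8148

h = (3 − 1)/3 = 0.666667.
Midpoints m₁,…,m₃ = 1.333333, 2, 2.666667.
f(m₁)=15.925926, f(m₂)=42, f(m₃)=90.296296.
h·[f(m₁) + f(m₂) + f(m₃)] = 0.666667·(148.222222) = 98.8148.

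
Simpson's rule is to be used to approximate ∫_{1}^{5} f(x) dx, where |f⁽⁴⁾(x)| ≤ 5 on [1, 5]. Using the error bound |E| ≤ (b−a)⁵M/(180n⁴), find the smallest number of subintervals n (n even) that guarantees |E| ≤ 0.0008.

Need 5120/(180n⁴) ≤ 0.0008.
n⁴ ≥ 5120/(180·0.0008) = 35555.6 ⇒ n ≥ 13.7318, so the smallest even n is 14. (n must be even for Simpson's rule.)

14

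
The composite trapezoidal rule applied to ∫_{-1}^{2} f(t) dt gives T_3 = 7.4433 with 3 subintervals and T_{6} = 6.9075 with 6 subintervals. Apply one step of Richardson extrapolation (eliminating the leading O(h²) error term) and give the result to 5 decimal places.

6.72890

R = (4·T_{6} − T_3) / 3 = (4·6.9075 − 7.4433)/3 = (20.1867)/3 = 6.72890.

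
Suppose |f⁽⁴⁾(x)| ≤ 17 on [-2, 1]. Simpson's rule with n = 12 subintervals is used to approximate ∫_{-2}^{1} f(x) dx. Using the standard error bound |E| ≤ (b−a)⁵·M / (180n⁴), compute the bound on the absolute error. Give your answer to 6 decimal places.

|E| ≤ (3)⁵·17 / (180·12⁴) = 4131/3732480 = 0.001107.

0.001107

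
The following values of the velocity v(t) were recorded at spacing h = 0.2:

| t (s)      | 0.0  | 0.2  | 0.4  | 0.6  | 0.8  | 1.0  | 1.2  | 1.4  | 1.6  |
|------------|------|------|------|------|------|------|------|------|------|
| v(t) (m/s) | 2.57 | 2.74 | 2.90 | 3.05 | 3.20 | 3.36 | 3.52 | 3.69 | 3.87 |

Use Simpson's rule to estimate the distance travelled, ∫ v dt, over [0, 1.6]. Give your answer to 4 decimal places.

h = 0.2, n = 8.
(h/3)·[y₀ + 4y₁ + 2y₂ + 4y₃ + 2y₄ + 4y₅ + 2y₆ + 4y₇ + y₈] = 0.066667·(77.04) = 5.1360.

5.1360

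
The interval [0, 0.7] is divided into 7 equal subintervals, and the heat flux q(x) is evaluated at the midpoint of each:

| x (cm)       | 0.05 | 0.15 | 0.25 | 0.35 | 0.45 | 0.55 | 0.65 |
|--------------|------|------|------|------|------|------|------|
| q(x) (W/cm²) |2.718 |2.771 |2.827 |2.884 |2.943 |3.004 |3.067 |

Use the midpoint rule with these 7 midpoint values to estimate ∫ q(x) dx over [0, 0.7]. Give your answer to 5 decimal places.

h = 0.1, n = 7.
h·[y(m₁) + y(m₂) + y(m₃) + y(m₄) + y(m₅) + y(m₆) + y(m₇)] = 0.1·(20.214) = 2.02140.

2.02140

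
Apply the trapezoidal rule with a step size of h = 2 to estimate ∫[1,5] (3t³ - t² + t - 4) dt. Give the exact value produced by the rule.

492

h = (5 − 1)/2 = 2.
Nodes t₀,…,t₂ = 1, 3, 5.
f(t) = 3t³ - t² + t - 4: f₀=-1, f₁=71, f₂=351.
(h/2)·[f₀ + 2f₁ + f₂] = 1·(492) = 492.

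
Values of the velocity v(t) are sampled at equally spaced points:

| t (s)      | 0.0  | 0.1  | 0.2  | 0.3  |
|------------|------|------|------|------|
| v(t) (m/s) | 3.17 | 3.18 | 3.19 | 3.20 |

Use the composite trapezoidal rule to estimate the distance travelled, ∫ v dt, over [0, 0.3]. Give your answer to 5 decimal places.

h = 0.1, n = 3.
(h/2)·[y₀ + 2y₁ + 2y₂ + y₃] = 0.05·(19.11) = 0.95550.

0.95550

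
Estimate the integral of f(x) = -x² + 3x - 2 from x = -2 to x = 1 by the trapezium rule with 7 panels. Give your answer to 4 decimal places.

-13.5918

h = (1 − (-2))/7 = 0.428571.
Nodes x₀,…,x₇ = -2, -1.571429, -1.142857, -0.714286, -0.285714, 0.142857, 0.571429, 1.
f(x) = -x² + 3x - 2: f₀=-12, f₁=-9.183673, f₂=-6.734694, f₃=-4.653061, f₄=-2.938776, f₅=-1.591837, f₆=-0.612245, f₇=0.
(h/2)·[f₀ + 2f₁ + 2f₂ + 2f₃ + 2f₄ + 2f₅ + 2f₆ + f₇] = 0.214286·(-63.428571) = -13.5918.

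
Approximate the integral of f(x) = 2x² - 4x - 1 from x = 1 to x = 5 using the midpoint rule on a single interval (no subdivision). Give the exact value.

20

M = (b−a)·f(3) = 4·(5) = 20.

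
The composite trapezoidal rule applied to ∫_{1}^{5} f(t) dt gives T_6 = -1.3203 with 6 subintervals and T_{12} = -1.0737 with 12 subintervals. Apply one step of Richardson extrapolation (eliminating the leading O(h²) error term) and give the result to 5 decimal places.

-0.99150

R = (4·T_{12} − T_6) / 3 = (4·(-1.0737) − (-1.3203))/3 = (-2.9745)/3 = -0.99150.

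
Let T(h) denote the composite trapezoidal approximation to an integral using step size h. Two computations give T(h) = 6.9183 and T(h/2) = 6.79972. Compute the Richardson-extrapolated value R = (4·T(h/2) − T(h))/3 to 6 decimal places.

6.760193

R = (4·T(h/2) − T(h)) / 3 = (4·6.79972 − 6.9183)/3 = (20.28058)/3 = 6.760193.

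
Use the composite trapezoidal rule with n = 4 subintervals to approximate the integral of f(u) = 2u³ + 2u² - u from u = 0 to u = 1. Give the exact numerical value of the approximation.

h = (1 − 0)/4 = 0.25.
Nodes u₀,…,u₄ = 0, 0.25, 0.5, 0.75, 1.
f(u) = 2u³ + 2u² - u: f₀=0, f₁=-0.09375, f₂=0.25, f₃=1.21875, f₄=3.
(h/2)·[f₀ + 2f₁ + 2f₂ + 2f₃ + f₄] = 0.125·(5.75) = 0.71875.

0.71875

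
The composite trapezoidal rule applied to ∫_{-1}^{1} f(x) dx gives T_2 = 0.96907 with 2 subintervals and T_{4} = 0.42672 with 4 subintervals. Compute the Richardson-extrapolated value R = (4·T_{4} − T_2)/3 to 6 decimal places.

R = (4·T_{4} − T_2) / 3 = (4·0.42672 − 0.96907)/3 = (0.73781)/3 = 0.245937.

0.245937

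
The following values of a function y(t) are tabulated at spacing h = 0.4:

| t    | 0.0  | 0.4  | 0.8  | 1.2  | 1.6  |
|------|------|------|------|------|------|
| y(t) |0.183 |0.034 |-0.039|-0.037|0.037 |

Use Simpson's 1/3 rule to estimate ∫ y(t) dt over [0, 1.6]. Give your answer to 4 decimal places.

0.0173

h = 0.4, n = 4.
(h/3)·[y₀ + 4y₁ + 2y₂ + 4y₃ + y₄] = 0.133333·(0.130) = 0.0173.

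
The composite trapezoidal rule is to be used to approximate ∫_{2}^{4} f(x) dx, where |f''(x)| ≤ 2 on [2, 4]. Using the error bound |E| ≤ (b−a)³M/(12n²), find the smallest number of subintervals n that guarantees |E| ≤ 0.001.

37

Need 16/(12n²) ≤ 0.001.
n² ≥ 16/(12·0.001) = 1333.33 ⇒ n ≥ 36.5148, so the smallest n is 37.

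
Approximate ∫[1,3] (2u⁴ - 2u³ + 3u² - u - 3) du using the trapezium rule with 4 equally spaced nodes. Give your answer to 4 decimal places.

h = (3 − 1)/3 = 0.666667.
Nodes u₀,…,u₃ = 1, 1.666667, 2.333333, 3.
f(u) = 2u⁴ - 2u³ + 3u² - u - 3: f₀=-1, f₁=9.839506, f₂=44.876543, f₃=129.
(h/2)·[f₀ + 2f₁ + 2f₂ + f₃] = 0.333333·(237.432099) = 79.1440.

79.1440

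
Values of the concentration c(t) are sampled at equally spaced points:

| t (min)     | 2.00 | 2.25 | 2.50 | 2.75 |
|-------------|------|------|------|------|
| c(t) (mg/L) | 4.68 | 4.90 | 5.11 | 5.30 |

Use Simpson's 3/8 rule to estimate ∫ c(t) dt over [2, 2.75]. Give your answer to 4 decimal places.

h = 0.25, n = 3.
(3h/8)·[y₀ + 3y₁ + 3y₂ + y₃] = 0.09375·(40.01) = 3.7509.

3.7509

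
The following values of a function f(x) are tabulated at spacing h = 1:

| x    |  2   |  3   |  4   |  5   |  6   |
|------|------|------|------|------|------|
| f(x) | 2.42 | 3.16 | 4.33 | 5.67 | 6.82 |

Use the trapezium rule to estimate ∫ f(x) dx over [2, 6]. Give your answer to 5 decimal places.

17.78000

h = 1, n = 4.
(h/2)·[y₀ + 2y₁ + 2y₂ + 2y₃ + y₄] = 0.5·(35.56) = 17.78000.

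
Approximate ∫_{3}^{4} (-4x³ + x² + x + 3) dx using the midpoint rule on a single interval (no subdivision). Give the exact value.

M = (b−a)·f(3.5) = 1·(-152.75) = -152.75.

-152.75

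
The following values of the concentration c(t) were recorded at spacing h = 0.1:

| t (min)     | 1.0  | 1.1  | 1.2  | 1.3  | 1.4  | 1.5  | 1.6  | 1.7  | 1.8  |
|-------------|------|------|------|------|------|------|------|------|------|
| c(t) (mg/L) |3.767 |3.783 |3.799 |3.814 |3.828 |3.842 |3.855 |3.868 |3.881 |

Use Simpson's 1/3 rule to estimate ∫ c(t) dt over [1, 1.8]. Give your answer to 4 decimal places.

3.0613

h = 0.1, n = 8.
(h/3)·[y₀ + 4y₁ + 2y₂ + 4y₃ + 2y₄ + 4y₅ + 2y₆ + 4y₇ + y₈] = 0.033333·(91.840) = 3.0613.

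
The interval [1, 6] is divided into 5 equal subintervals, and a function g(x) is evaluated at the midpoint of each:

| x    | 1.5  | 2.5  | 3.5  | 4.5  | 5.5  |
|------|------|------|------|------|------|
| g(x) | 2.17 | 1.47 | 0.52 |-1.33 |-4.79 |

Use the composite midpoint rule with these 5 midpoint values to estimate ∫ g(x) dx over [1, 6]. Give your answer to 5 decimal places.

h = 1, n = 5.
h·[y(m₁) + y(m₂) + y(m₃) + y(m₄) + y(m₅)] = 1·(-1.96) = -1.96000.

-1.96000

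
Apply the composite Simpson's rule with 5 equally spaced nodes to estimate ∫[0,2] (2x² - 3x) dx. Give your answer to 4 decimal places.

-0.6667

h = (2 − 0)/4 = 0.5.
Nodes x₀,…,x₄ = 0, 0.5, 1, 1.5, 2.
f(x) = 2x² - 3x: f₀=0, f₁=-1, f₂=-1, f₃=0, f₄=2.
(h/3)·[f₀ + 4f₁ + 2f₂ + 4f₃ + f₄] = 0.166667·(-4) = -0.6667.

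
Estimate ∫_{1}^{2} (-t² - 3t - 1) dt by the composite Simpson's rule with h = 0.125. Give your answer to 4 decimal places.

h = (2 − 1)/8 = 0.125.
Nodes t₀,…,t₈ = 1, 1.125, 1.25, 1.375, 1.5, 1.625, 1.75, 1.875, 2.
f(t) = -t² - 3t - 1: f₀=-5, f₁=-5.640625, f₂=-6.3125, f₃=-7.015625, f₄=-7.75, f₅=-8.515625, f₆=-9.3125, f₇=-10.140625, f₈=-11.
(h/3)·[f₀ + 4f₁ + 2f₂ + 4f₃ + 2f₄ + 4f₅ + 2f₆ + 4f₇ + f₈] = 0.041667·(-188) = -7.8333.

-7.8333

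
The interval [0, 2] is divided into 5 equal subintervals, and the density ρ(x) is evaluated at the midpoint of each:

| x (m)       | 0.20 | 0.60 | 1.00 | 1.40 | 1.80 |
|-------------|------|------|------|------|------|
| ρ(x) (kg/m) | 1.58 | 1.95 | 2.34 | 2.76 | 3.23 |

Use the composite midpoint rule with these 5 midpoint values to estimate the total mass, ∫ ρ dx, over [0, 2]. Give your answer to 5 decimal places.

h = 0.4, n = 5.
h·[y(m₁) + y(m₂) + y(m₃) + y(m₄) + y(m₅)] = 0.4·(11.86) = 4.74400.

4.74400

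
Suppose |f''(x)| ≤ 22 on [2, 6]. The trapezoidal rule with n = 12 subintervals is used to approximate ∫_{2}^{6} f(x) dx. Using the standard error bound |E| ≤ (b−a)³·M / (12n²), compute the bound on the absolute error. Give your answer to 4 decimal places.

|E| ≤ (4)³·22 / (12·12²) = 1408/1728 = 0.8148.

0.8148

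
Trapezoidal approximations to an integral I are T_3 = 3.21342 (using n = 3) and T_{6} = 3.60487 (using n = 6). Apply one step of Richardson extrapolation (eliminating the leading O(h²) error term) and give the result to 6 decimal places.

R = (4·T_{6} − T_3) / 3 = (4·3.60487 − 3.21342)/3 = (11.20606)/3 = 3.735353.

3.735353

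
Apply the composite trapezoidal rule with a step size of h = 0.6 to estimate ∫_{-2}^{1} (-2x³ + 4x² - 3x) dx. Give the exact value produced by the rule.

h = (1 − (-2))/5 = 0.6.
Nodes x₀,…,x₅ = -2, -1.4, -0.8, -0.2, 0.4, 1.
f(x) = -2x³ + 4x² - 3x: f₀=38, f₁=17.528, f₂=5.984, f₃=0.776, f₄=-0.688, f₅=-1.
(h/2)·[f₀ + 2f₁ + 2f₂ + 2f₃ + 2f₄ + f₅] = 0.3·(84.2) = 25.26.

25.26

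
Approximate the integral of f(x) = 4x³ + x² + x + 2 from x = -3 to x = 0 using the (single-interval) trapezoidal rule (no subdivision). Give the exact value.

T = (b−a)/2 · [f(-3) + f(0)] = 1.5·[(-100) + 2] = -147.

-147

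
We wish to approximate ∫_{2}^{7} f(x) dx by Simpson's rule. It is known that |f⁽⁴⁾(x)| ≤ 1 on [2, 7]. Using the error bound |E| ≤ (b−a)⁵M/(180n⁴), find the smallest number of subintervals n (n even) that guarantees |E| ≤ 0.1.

Need 3125/(180n⁴) ≤ 0.1.
n⁴ ≥ 3125/(180·0.1) = 173.611 ⇒ n ≥ 3.6299, so the smallest even n is 4. (n must be even for Simpson's rule.)

4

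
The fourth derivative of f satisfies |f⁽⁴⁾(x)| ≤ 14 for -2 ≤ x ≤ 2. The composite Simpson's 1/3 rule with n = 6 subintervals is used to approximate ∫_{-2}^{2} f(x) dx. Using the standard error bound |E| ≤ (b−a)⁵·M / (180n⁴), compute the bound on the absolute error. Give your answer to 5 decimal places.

|E| ≤ (4)⁵·14 / (180·6⁴) = 14336/233280 = 0.06145.

0.06145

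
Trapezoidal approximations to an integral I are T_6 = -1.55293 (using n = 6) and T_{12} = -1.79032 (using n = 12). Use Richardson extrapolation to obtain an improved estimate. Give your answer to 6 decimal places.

R = (4·T_{12} − T_6) / 3 = (4·(-1.79032) − (-1.55293))/3 = (-5.60835)/3 = -1.869450.

-1.869450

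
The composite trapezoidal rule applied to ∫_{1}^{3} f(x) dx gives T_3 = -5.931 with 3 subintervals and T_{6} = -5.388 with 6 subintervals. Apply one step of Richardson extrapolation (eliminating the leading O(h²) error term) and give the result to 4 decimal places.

-5.2070

R = (4·T_{6} − T_3) / 3 = (4·(-5.388) − (-5.931))/3 = (-15.621)/3 = -5.2070.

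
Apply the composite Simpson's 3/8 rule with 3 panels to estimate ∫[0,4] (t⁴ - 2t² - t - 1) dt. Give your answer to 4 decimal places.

h = (4 − 0)/3 = 1.333333.
Nodes t₀,…,t₃ = 0, 1.333333, 2.666667, 4.
f(t) = t⁴ - 2t² - t - 1: f₀=-1, f₁=-2.728395, f₂=32.679012, f₃=219.
(3h/8)·[f₀ + 3f₁ + 3f₂ + f₃] = 0.5·(307.851852) = 153.9259.

153.9259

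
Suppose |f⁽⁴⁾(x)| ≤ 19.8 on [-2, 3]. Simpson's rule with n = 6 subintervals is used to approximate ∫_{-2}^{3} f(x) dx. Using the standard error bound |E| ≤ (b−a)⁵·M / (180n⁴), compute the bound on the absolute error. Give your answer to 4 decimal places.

|E| ≤ (5)⁵·19.8 / (180·6⁴) = 61875/233280 = 0.2652.

0.2652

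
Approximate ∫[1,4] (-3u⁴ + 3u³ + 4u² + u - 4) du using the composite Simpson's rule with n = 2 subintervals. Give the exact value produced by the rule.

-349.125

h = (4 − 1)/2 = 1.5.
Nodes u₀,…,u₂ = 1, 2.5, 4.
f(u) = -3u⁴ + 3u³ + 4u² + u - 4: f₀=1, f₁=-46.8125, f₂=-512.
(h/3)·[f₀ + 4f₁ + f₂] = 0.5·(-698.25) = -349.125.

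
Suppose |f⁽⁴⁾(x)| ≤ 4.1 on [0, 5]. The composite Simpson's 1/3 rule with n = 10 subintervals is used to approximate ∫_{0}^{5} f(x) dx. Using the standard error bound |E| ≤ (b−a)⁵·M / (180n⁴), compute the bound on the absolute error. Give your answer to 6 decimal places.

|E| ≤ (5)⁵·4.1 / (180·10⁴) = 12812.5/1800000 = 0.007118.

0.007118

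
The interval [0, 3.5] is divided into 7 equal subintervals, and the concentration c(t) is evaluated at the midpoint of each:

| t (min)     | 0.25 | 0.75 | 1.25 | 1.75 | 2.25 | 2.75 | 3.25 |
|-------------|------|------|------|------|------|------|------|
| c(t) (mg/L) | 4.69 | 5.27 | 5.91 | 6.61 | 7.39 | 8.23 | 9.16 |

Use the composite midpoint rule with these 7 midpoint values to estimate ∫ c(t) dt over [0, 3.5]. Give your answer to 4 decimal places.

23.6300

h = 0.5, n = 7.
h·[y(m₁) + y(m₂) + y(m₃) + y(m₄) + y(m₅) + y(m₆) + y(m₇)] = 0.5·(47.26) = 23.6300.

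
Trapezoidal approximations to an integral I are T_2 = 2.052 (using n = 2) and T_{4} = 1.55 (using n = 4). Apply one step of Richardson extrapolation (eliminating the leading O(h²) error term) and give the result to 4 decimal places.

R = (4·T_{4} − T_2) / 3 = (4·1.55 − 2.052)/3 = (4.148)/3 = 1.3827.

1.3827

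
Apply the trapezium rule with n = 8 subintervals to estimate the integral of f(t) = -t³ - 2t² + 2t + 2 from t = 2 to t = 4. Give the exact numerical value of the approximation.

h = (4 − 2)/8 = 0.25.
Nodes t₀,…,t₈ = 2, 2.25, 2.5, 2.75, 3, 3.25, 3.5, 3.75, 4.
f(t) = -t³ - 2t² + 2t + 2: f₀=-10, f₁=-15.015625, f₂=-21.125, f₃=-28.421875, f₄=-37, f₅=-46.953125, f₆=-58.375, f₇=-71.359375, f₈=-86.
(h/2)·[f₀ + 2f₁ + 2f₂ + 2f₃ + 2f₄ + 2f₅ + 2f₆ + 2f₇ + f₈] = 0.125·(-652.5) = -81.5625.

-81.5625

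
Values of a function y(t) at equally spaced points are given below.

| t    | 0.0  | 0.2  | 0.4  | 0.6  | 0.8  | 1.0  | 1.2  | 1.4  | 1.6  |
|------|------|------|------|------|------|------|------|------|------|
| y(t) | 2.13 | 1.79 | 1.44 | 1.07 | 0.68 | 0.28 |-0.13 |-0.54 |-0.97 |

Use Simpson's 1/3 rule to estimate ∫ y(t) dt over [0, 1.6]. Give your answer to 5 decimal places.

h = 0.2, n = 8.
(h/3)·[y₀ + 4y₁ + 2y₂ + 4y₃ + 2y₄ + 4y₅ + 2y₆ + 4y₇ + y₈] = 0.066667·(15.54) = 1.03600.

1.03600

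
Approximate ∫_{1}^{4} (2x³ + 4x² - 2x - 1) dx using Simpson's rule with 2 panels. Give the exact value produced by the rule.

h = (4 − 1)/2 = 1.5.
Nodes x₀,…,x₂ = 1, 2.5, 4.
f(x) = 2x³ + 4x² - 2x - 1: f₀=3, f₁=50.25, f₂=183.
(h/3)·[f₀ + 4f₁ + f₂] = 0.5·(387) = 193.5.

193.5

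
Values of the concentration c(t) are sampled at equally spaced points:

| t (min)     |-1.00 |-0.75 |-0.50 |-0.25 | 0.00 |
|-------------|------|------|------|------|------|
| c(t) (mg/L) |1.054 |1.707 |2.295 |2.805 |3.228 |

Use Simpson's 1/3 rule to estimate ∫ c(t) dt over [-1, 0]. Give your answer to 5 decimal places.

h = 0.25, n = 4.
(h/3)·[y₀ + 4y₁ + 2y₂ + 4y₃ + y₄] = 0.083333·(26.920) = 2.24333.

2.24333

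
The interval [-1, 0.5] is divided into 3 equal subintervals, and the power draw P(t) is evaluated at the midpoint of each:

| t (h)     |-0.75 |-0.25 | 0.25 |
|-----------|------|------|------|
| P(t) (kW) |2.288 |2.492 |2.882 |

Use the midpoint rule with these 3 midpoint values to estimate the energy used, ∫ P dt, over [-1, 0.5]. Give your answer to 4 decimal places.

3.8310

h = 0.5, n = 3.
h·[y(m₁) + y(m₂) + y(m₃)] = 0.5·(7.662) = 3.8310.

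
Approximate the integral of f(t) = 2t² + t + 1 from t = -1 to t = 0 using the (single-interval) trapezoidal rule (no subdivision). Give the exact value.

1.5

T = (b−a)/2 · [f(-1) + f(0)] = 0.5·[2 + 1] = 1.5.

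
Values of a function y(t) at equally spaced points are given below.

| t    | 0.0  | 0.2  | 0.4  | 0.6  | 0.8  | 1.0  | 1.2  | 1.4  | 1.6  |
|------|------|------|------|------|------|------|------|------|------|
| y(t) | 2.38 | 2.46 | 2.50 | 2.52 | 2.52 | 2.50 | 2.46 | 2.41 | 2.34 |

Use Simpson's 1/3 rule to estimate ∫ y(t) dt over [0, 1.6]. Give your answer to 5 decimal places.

h = 0.2, n = 8.
(h/3)·[y₀ + 4y₁ + 2y₂ + 4y₃ + 2y₄ + 4y₅ + 2y₆ + 4y₇ + y₈] = 0.066667·(59.24) = 3.94933.

3.94933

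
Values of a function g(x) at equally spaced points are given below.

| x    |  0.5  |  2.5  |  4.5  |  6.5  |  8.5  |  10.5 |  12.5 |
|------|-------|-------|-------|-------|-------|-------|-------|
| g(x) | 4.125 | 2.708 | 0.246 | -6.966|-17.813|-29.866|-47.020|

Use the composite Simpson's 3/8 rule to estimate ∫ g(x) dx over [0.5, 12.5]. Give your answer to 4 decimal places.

h = 2, n = 6.
(3h/8)·[y₀ + 3y₁ + 3y₂ + 2y₃ + 3y₄ + 3y₅ + y₆] = 0.75·(-191.002) = -143.2515.

-143.2515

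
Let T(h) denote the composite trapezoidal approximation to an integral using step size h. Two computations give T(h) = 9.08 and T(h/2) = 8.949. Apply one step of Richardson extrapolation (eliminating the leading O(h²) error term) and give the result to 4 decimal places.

8.9053

R = (4·T(h/2) − T(h)) / 3 = (4·8.949 − 9.08)/3 = (26.716)/3 = 8.9053.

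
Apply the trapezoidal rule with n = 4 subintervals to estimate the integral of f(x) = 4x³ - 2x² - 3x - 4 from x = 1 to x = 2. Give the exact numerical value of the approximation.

2

h = (2 − 1)/4 = 0.25.
Nodes x₀,…,x₄ = 1, 1.25, 1.5, 1.75, 2.
f(x) = 4x³ - 2x² - 3x - 4: f₀=-5, f₁=-3.0625, f₂=0.5, f₃=6.0625, f₄=14.
(h/2)·[f₀ + 2f₁ + 2f₂ + 2f₃ + f₄] = 0.125·(16) = 2.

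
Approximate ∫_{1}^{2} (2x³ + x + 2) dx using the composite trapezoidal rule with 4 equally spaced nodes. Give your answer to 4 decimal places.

h = (2 − 1)/3 = 0.333333.
Nodes x₀,…,x₃ = 1, 1.333333, 1.666667, 2.
f(x) = 2x³ + x + 2: f₀=5, f₁=8.074074, f₂=12.925926, f₃=20.
(h/2)·[f₀ + 2f₁ + 2f₂ + f₃] = 0.166667·(67) = 11.1667.

11.1667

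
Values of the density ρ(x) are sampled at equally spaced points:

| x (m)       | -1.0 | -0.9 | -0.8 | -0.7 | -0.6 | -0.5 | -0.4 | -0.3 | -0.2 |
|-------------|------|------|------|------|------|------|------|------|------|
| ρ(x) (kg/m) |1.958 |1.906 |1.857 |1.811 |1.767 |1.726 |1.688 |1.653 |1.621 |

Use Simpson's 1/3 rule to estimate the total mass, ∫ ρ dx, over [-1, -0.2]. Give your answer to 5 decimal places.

h = 0.1, n = 8.
(h/3)·[y₀ + 4y₁ + 2y₂ + 4y₃ + 2y₄ + 4y₅ + 2y₆ + 4y₇ + y₈] = 0.033333·(42.587) = 1.41957.

1.41957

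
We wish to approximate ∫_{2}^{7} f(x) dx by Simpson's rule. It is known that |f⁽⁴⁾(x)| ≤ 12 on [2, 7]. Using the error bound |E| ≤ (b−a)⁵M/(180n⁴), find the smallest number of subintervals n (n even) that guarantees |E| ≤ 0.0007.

Need 37500/(180n⁴) ≤ 0.0007.
n⁴ ≥ 37500/(180·0.0007) = 297619 ⇒ n ≥ 23.3569, so the smallest even n is 24. (n must be even for Simpson's rule.)

24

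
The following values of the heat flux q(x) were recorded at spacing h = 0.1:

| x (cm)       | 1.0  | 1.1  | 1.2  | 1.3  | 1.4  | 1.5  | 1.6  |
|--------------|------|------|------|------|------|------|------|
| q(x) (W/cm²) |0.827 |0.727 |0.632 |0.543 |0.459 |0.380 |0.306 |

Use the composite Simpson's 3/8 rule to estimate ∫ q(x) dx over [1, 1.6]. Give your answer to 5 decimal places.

h = 0.1, n = 6.
(3h/8)·[y₀ + 3y₁ + 3y₂ + 2y₃ + 3y₄ + 3y₅ + y₆] = 0.0375·(8.813) = 0.33049.

0.33049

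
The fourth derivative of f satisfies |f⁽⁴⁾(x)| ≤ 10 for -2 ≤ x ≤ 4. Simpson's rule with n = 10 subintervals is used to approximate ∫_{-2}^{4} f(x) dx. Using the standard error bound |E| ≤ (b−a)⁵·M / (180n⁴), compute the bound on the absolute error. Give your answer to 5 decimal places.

|E| ≤ (6)⁵·10 / (180·10⁴) = 77760/1800000 = 0.04320.

0.04320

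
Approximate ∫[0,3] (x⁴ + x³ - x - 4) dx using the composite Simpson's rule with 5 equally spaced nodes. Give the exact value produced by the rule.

h = (3 − 0)/4 = 0.75.
Nodes x₀,…,x₄ = 0, 0.75, 1.5, 2.25, 3.
f(x) = x⁴ + x³ - x - 4: f₀=-4, f₁=-4.01171875, f₂=2.9375, f₃=30.76953125, f₄=101.
(h/3)·[f₀ + 4f₁ + 2f₂ + 4f₃ + f₄] = 0.25·(209.90625) = 52.4765625.

52.4765625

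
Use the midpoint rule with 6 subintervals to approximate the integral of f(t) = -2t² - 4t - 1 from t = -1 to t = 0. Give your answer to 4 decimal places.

0.3380

h = (0 − (-1))/6 = 0.166667.
Midpoints m₁,…,m₆ = -0.916667, -0.75, -0.583333, -0.416667, -0.25, -0.083333.
f(m₁)=0.986111, f(m₂)=0.875, f(m₃)=0.652778, f(m₄)=0.319444, f(m₅)=-0.125, f(m₆)=-0.680556.
h·[f(m₁) + f(m₂) + f(m₃) + f(m₄) + f(m₅) + f(m₆)] = 0.166667·(2.027778) = 0.3380.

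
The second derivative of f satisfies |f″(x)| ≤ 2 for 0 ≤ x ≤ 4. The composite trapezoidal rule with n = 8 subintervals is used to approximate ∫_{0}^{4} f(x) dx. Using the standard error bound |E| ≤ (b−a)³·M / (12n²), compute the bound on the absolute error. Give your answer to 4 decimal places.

0.1667

|E| ≤ (4)³·2 / (12·8²) = 128/768 = 0.1667.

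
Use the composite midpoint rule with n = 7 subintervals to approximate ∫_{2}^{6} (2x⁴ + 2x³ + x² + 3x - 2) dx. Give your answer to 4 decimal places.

h = (6 − 2)/7 = 0.571429.
Midpoints m₁,…,m₇ = 2.285714, 2.857143, 3.428571, 4, 4.571429, 5.142857, 5.714286.
f(m₁)=88.555602, f(m₂)=194.659725, f(m₃)=377.012078, f(m₄)=666, f(m₅)=1097.128696, f(m₆)=1711.021241, f(m₇)=2553.418576.
h·[f(m₁) + f(m₂) + f(m₃) + f(m₄) + f(m₅) + f(m₆) + f(m₇)] = 0.571429·(6687.795918) = 3821.5977.

3821.5977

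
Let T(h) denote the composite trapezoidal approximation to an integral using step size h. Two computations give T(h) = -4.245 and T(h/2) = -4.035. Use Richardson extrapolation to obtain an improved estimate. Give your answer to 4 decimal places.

R = (4·T(h/2) − T(h)) / 3 = (4·(-4.035) − (-4.245))/3 = (-11.895)/3 = -3.9650.

-3.9650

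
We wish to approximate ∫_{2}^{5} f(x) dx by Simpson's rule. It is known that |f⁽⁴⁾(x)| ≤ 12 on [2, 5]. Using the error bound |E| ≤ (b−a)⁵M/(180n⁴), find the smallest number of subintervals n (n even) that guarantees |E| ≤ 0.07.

Need 2916/(180n⁴) ≤ 0.07.
n⁴ ≥ 2916/(180·0.07) = 231.429 ⇒ n ≥ 3.9004, so the smallest even n is 4. (n must be even for Simpson's rule.)

4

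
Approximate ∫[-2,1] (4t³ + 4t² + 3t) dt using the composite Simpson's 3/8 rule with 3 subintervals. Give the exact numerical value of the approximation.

-7.5

h = (1 − (-2))/3 = 1.
Nodes t₀,…,t₃ = -2, -1, 0, 1.
f(t) = 4t³ + 4t² + 3t: f₀=-22, f₁=-3, f₂=0, f₃=11.
(3h/8)·[f₀ + 3f₁ + 3f₂ + f₃] = 0.375·(-20) = -7.5.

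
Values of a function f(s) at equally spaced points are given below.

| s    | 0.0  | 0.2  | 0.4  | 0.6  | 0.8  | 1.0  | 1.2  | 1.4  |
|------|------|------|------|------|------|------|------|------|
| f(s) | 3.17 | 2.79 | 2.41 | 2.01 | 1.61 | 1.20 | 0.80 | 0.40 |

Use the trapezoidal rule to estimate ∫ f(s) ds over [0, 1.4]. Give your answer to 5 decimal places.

2.52100

h = 0.2, n = 7.
(h/2)·[y₀ + 2y₁ + 2y₂ + 2y₃ + 2y₄ + 2y₅ + 2y₆ + y₇] = 0.1·(25.21) = 2.52100.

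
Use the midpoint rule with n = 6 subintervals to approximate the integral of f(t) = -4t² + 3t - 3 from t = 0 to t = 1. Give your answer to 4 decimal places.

-2.8241

h = (1 − 0)/6 = 0.166667.
Midpoints m₁,…,m₆ = 0.083333, 0.25, 0.416667, 0.583333, 0.75, 0.916667.
f(m₁)=-2.777778, f(m₂)=-2.5, f(m₃)=-2.444444, f(m₄)=-2.611111, f(m₅)=-3, f(m₆)=-3.611111.
h·[f(m₁) + f(m₂) + f(m₃) + f(m₄) + f(m₅) + f(m₆)] = 0.166667·(-16.944444) = -2.8241.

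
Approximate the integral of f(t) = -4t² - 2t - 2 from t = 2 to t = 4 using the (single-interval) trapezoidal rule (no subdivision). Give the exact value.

T = (b−a)/2 · [f(2) + f(4)] = 1·[(-22) + (-74)] = -96.

-96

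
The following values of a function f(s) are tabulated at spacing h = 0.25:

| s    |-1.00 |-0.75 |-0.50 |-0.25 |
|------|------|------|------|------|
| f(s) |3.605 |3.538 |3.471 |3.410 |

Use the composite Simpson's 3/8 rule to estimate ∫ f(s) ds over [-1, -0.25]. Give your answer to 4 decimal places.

h = 0.25, n = 3.
(3h/8)·[y₀ + 3y₁ + 3y₂ + y₃] = 0.09375·(28.042) = 2.6289.

2.6289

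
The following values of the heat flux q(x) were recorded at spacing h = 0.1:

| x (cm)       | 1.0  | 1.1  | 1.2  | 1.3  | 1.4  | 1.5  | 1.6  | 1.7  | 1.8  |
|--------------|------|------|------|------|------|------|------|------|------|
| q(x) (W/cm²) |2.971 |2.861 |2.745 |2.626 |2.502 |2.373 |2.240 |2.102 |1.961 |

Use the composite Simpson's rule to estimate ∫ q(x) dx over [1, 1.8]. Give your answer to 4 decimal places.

h = 0.1, n = 8.
(h/3)·[y₀ + 4y₁ + 2y₂ + 4y₃ + 2y₄ + 4y₅ + 2y₆ + 4y₇ + y₈] = 0.033333·(59.754) = 1.9918.

1.9918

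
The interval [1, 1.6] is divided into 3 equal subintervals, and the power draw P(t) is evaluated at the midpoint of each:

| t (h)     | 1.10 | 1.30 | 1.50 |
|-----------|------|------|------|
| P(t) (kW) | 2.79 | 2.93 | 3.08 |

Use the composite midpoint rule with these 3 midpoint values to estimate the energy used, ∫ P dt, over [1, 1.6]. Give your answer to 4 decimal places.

h = 0.2, n = 3.
h·[y(m₁) + y(m₂) + y(m₃)] = 0.2·(8.80) = 1.7600.

1.7600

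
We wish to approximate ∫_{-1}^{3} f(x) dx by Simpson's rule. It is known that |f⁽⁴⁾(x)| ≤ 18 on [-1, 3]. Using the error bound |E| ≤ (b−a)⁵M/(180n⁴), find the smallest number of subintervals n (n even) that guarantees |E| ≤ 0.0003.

Need 18432/(180n⁴) ≤ 0.0003.
n⁴ ≥ 18432/(180·0.0003) = 341333 ⇒ n ≥ 24.1710, so the smallest even n is 26. (n must be even for Simpson's rule.)

26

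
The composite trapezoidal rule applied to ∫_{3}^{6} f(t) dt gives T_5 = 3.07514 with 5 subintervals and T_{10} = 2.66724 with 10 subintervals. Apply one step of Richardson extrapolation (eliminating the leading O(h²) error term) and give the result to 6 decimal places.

2.531273

R = (4·T_{10} − T_5) / 3 = (4·2.66724 − 3.07514)/3 = (7.59382)/3 = 2.531273.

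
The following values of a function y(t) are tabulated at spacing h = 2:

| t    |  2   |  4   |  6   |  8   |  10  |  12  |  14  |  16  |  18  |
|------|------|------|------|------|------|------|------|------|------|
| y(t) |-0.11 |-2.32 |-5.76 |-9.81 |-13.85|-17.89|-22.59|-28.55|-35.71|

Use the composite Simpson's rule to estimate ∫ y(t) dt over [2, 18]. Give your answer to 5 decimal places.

h = 2, n = 8.
(h/3)·[y₀ + 4y₁ + 2y₂ + 4y₃ + 2y₄ + 4y₅ + 2y₆ + 4y₇ + y₈] = 0.666667·(-354.50) = -236.33333.

-236.33333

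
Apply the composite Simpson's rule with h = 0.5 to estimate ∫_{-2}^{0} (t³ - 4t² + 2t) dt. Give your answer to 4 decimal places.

h = (0 − (-2))/4 = 0.5.
Nodes t₀,…,t₄ = -2, -1.5, -1, -0.5, 0.
f(t) = t³ - 4t² + 2t: f₀=-28, f₁=-15.375, f₂=-7, f₃=-2.125, f₄=0.
(h/3)·[f₀ + 4f₁ + 2f₂ + 4f₃ + f₄] = 0.166667·(-112) = -18.6667.

-18.6667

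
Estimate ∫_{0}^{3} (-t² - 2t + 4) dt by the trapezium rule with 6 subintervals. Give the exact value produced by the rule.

-6.125

h = (3 − 0)/6 = 0.5.
Nodes t₀,…,t₆ = 0, 0.5, 1, 1.5, 2, 2.5, 3.
f(t) = -t² - 2t + 4: f₀=4, f₁=2.75, f₂=1, f₃=-1.25, f₄=-4, f₅=-7.25, f₆=-11.
(h/2)·[f₀ + 2f₁ + 2f₂ + 2f₃ + 2f₄ + 2f₅ + f₆] = 0.25·(-24.5) = -6.125.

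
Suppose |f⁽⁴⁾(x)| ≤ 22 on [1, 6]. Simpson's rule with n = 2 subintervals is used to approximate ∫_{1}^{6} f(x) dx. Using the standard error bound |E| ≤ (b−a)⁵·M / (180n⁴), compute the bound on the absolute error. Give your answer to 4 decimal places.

23.8715

|E| ≤ (5)⁵·22 / (180·2⁴) = 68750/2880 = 23.8715.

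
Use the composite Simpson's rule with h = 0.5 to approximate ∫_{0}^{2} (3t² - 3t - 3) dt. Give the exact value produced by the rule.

h = (2 − 0)/4 = 0.5.
Nodes t₀,…,t₄ = 0, 0.5, 1, 1.5, 2.
f(t) = 3t² - 3t - 3: f₀=-3, f₁=-3.75, f₂=-3, f₃=-0.75, f₄=3.
(h/3)·[f₀ + 4f₁ + 2f₂ + 4f₃ + f₄] = 0.166667·(-24) = -4.

-4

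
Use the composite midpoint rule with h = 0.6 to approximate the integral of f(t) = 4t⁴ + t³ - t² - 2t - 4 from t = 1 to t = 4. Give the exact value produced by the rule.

818.49036

h = (4 − 1)/5 = 0.6.
Midpoints m₁,…,m₅ = 1.3, 1.9, 2.5, 3.1, 3.7.
f(m₁)=5.3314, f(m₂)=47.5774, f(m₃)=156.625, f(m₄)=379.3894, f(m₅)=775.2274.
h·[f(m₁) + f(m₂) + f(m₃) + f(m₄) + f(m₅)] = 0.6·(1364.1506) = 818.49036.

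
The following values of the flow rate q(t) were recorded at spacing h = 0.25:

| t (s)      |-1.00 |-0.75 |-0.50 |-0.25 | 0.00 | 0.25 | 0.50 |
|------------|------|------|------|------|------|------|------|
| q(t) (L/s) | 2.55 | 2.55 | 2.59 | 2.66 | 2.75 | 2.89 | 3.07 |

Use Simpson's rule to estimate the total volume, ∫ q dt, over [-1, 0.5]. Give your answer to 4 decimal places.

h = 0.25, n = 6.
(h/3)·[y₀ + 4y₁ + 2y₂ + 4y₃ + 2y₄ + 4y₅ + y₆] = 0.083333·(48.70) = 4.0583.

4.0583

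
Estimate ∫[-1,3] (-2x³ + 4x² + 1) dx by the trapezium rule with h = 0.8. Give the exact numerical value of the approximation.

0.48

h = (3 − (-1))/5 = 0.8.
Nodes x₀,…,x₅ = -1, -0.2, 0.6, 1.4, 2.2, 3.
f(x) = -2x³ + 4x² + 1: f₀=7, f₁=1.176, f₂=2.008, f₃=3.352, f₄=-0.936, f₅=-17.
(h/2)·[f₀ + 2f₁ + 2f₂ + 2f₃ + 2f₄ + f₅] = 0.4·(1.2) = 0.48.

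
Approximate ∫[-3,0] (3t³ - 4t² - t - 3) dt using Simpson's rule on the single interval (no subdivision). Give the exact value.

S = (b−a)/6 · [f(-3) + 4f(-1.5) + f(0)] = 0.5·[(-117) + 4·(-20.625) + (-3)] = -101.25.

-101.25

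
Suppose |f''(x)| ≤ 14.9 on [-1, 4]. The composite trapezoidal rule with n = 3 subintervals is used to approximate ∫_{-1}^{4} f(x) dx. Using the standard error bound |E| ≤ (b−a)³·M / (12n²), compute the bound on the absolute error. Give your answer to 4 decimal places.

17.2454

|E| ≤ (5)³·14.9 / (12·3²) = 1862.5/108 = 17.2454.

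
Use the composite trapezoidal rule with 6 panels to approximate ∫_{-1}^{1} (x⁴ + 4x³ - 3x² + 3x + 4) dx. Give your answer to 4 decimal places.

6.3621

h = (1 − (-1))/6 = 0.333333.
Nodes x₀,…,x₆ = -1, -0.666667, -0.333333, 0, 0.333333, 0.666667, 1.
f(x) = x⁴ + 4x³ - 3x² + 3x + 4: f₀=-5, f₁=-0.320988, f₂=2.530864, f₃=4, f₄=4.827160, f₅=6.049383, f₆=9.
(h/2)·[f₀ + 2f₁ + 2f₂ + 2f₃ + 2f₄ + 2f₅ + f₆] = 0.166667·(38.172840) = 6.3621.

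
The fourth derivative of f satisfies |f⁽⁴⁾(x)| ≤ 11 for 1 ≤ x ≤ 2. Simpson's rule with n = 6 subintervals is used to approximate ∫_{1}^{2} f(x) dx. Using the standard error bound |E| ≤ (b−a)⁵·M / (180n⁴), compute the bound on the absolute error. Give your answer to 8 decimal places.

0.00004715

|E| ≤ (1)⁵·11 / (180·6⁴) = 11/233280 = 0.00004715.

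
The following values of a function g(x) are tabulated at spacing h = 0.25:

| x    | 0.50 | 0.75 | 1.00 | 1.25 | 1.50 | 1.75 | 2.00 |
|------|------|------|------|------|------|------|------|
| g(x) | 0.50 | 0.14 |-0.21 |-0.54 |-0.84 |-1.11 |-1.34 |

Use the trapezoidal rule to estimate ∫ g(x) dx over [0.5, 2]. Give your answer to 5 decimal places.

-0.74500

h = 0.25, n = 6.
(h/2)·[y₀ + 2y₁ + 2y₂ + 2y₃ + 2y₄ + 2y₅ + y₆] = 0.125·(-5.96) = -0.74500.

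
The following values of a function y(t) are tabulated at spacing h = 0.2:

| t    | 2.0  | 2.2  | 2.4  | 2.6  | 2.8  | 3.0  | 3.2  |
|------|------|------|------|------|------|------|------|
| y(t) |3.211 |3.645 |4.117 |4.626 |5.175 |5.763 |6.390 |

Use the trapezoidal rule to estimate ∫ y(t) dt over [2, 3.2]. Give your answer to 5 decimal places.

5.62530

h = 0.2, n = 6.
(h/2)·[y₀ + 2y₁ + 2y₂ + 2y₃ + 2y₄ + 2y₅ + y₆] = 0.1·(56.253) = 5.62530.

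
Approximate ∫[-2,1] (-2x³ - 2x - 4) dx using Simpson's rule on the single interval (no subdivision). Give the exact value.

-1.5

S = (b−a)/6 · [f(-2) + 4f(-0.5) + f(1)] = 0.5·[16 + 4·(-2.75) + (-8)] = -1.5.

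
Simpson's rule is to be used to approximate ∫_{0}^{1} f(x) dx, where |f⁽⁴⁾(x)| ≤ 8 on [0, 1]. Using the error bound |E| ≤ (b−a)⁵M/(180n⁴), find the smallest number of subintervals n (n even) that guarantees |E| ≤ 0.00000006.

Need 8/(180n⁴) ≤ 0.00000006.
n⁴ ≥ 8/(180·0.00000006) = 740741 ⇒ n ≥ 29.3371, so the smallest even n is 30. (n must be even for Simpson's rule.)

30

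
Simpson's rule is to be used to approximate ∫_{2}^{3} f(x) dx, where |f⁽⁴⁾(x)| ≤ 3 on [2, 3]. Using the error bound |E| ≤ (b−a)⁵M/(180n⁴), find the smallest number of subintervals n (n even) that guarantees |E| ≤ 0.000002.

10

Need 3/(180n⁴) ≤ 0.000002.
n⁴ ≥ 3/(180·0.000002) = 8333.33 ⇒ n ≥ 9.5544, so the smallest even n is 10. (n must be even for Simpson's rule.)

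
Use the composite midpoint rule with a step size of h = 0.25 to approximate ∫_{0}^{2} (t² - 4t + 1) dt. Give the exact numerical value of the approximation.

-3.34375

h = (2 − 0)/8 = 0.25.
Midpoints m₁,…,m₈ = 0.125, 0.375, 0.625, 0.875, 1.125, 1.375, 1.625, 1.875.
f(m₁)=0.515625, f(m₂)=-0.359375, f(m₃)=-1.109375, f(m₄)=-1.734375, f(m₅)=-2.234375, f(m₆)=-2.609375, f(m₇)=-2.859375, f(m₈)=-2.984375.
h·[f(m₁) + f(m₂) + f(m₃) + f(m₄) + f(m₅) + f(m₆) + f(m₇) + f(m₈)] = 0.25·(-13.375) = -3.34375.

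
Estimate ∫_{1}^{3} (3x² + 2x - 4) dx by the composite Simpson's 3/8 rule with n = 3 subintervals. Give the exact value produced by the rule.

26

h = (3 − 1)/3 = 0.666667.
Nodes x₀,…,x₃ = 1, 1.666667, 2.333333, 3.
f(x) = 3x² + 2x - 4: f₀=1, f₁=7.666667, f₂=17, f₃=29.
(3h/8)·[f₀ + 3f₁ + 3f₂ + f₃] = 0.25·(104) = 26.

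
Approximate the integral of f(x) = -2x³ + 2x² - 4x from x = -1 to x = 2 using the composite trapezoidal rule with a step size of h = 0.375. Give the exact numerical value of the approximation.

h = (2 − (-1))/8 = 0.375.
Nodes x₀,…,x₈ = -1, -0.625, -0.25, 0.125, 0.5, 0.875, 1.25, 1.625, 2.
f(x) = -2x³ + 2x² - 4x: f₀=8, f₁=3.76953125, f₂=1.15625, f₃=-0.47265625, f₄=-1.75, f₅=-3.30859375, f₆=-5.78125, f₇=-9.80078125, f₈=-16.
(h/2)·[f₀ + 2f₁ + 2f₂ + 2f₃ + 2f₄ + 2f₅ + 2f₆ + 2f₇ + f₈] = 0.1875·(-40.375) = -7.5703125.

-7.5703125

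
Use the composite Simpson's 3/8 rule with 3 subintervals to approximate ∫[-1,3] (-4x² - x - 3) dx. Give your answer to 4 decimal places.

h = (3 − (-1))/3 = 1.333333.
Nodes x₀,…,x₃ = -1, 0.333333, 1.666667, 3.
f(x) = -4x² - x - 3: f₀=-6, f₁=-3.777778, f₂=-15.777778, f₃=-42.
(3h/8)·[f₀ + 3f₁ + 3f₂ + f₃] = 0.5·(-106.666667) = -53.3333.

-53.3333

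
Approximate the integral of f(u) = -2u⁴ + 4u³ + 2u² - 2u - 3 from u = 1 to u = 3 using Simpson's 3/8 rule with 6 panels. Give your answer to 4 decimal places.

-13.4815

h = (3 − 1)/6 = 0.333333.
Nodes u₀,…,u₆ = 1, 1.333333, 1.666667, 2, 2.333333, 2.666667, 3.
f(u) = -2u⁴ + 4u³ + 2u² - 2u - 3: f₀=-1, f₁=1.049383, f₂=2.308642, f₃=1, f₄=-5.246914, f₅=-19.395062, f₆=-45.
(3h/8)·[f₀ + 3f₁ + 3f₂ + 2f₃ + 3f₄ + 3f₅ + f₆] = 0.125·(-107.851852) = -13.4815.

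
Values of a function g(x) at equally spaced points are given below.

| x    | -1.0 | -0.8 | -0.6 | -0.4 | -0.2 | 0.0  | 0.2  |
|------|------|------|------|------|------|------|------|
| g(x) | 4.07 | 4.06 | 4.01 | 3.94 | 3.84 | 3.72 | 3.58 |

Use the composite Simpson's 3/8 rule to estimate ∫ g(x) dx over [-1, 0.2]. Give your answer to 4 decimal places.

h = 0.2, n = 6.
(3h/8)·[y₀ + 3y₁ + 3y₂ + 2y₃ + 3y₄ + 3y₅ + y₆] = 0.075·(62.42) = 4.6815.

4.6815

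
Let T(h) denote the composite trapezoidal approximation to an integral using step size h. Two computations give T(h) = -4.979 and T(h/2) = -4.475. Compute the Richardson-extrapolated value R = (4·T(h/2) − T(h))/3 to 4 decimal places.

R = (4·T(h/2) − T(h)) / 3 = (4·(-4.475) − (-4.979))/3 = (-12.921)/3 = -4.3070.

-4.3070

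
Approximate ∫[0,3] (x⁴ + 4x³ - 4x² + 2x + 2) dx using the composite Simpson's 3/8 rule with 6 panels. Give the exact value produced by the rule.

108.65625

h = (3 − 0)/6 = 0.5.
Nodes x₀,…,x₆ = 0, 0.5, 1, 1.5, 2, 2.5, 3.
f(x) = x⁴ + 4x³ - 4x² + 2x + 2: f₀=2, f₁=2.5625, f₂=5, f₃=14.5625, f₄=38, f₅=83.5625, f₆=161.
(3h/8)·[f₀ + 3f₁ + 3f₂ + 2f₃ + 3f₄ + 3f₅ + f₆] = 0.1875·(579.5) = 108.65625.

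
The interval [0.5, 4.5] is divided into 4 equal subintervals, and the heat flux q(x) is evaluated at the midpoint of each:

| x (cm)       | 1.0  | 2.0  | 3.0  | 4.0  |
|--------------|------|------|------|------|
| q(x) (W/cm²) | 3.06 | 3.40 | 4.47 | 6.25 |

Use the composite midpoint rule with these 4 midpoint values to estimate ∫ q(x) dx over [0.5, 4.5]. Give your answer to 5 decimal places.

h = 1, n = 4.
h·[y(m₁) + y(m₂) + y(m₃) + y(m₄)] = 1·(17.18) = 17.18000.

17.18000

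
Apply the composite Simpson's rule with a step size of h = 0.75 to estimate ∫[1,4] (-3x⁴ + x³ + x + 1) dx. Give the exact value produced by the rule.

h = (4 − 1)/4 = 0.75.
Nodes x₀,…,x₄ = 1, 1.75, 2.5, 3.25, 4.
f(x) = -3x⁴ + x³ + x + 1: f₀=0, f₁=-20.02734375, f₂=-98.0625, f₃=-296.12109375, f₄=-699.
(h/3)·[f₀ + 4f₁ + 2f₂ + 4f₃ + f₄] = 0.25·(-2159.71875) = -539.9296875.

-539.9296875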